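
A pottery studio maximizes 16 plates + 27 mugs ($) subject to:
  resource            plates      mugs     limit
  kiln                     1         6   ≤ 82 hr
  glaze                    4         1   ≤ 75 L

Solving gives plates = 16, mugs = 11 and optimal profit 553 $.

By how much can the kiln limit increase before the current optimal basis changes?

368

Binding constraints: kiln, glaze. The basis is B = [[1,6],[4,1]] with det -23.
Per unit increase in kiln, x* moves by d = (-0.0435, 0.1739).
The basis stays optimal until plates reaches 0; allowable increase = 368 hr.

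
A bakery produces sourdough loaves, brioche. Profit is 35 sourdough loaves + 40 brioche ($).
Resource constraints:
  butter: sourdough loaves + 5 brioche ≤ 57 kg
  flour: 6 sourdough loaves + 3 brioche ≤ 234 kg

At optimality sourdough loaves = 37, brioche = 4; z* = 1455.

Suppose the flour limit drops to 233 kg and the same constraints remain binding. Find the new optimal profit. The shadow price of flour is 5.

Δb = -1, so new z* = 1455 + (5)·(-1) = 1455 − 5 = 1450.

1450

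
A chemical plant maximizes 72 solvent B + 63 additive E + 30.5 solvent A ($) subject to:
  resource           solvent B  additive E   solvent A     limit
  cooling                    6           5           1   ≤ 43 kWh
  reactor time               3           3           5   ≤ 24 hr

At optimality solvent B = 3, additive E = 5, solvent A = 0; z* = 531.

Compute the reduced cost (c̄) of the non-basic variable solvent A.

-8.5

At the optimum: cooling uses 43 of 43 (binding); reactor time uses 24 of 24 (binding).
From A_Bᵀ y = c: 6·y_cooling + 3·y_reactor time = 72; 5·y_cooling + 3·y_reactor time = 63.
Solving: y_cooling = 9, y_reactor time = 6.
Reduced cost of solvent A: c₃ − yᵀa₃ = 30.5 − (9·1 + 6·5) = 30.5 − 39 = -8.5.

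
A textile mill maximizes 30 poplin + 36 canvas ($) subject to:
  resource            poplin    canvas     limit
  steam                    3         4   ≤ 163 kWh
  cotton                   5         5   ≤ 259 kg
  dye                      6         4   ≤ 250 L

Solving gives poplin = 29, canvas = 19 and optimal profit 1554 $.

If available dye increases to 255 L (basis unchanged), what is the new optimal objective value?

1559

At the optimum: steam uses 163 of 163 (binding); cotton uses 240 of 259 (slack = 19); dye uses 250 of 250 (binding).
Slack constraints have shadow price 0 (complementary slackness).
Dual feasibility on the basic columns requires 3·y_steam + 6·y_dye = 30, 4·y_steam + 4·y_dye = 36.
Solving: y_steam = 8, y_dye = 1.
Δz = y_dye·Δb = 1 × (5) = 5, so new z* = 1554 + 5 = 1559.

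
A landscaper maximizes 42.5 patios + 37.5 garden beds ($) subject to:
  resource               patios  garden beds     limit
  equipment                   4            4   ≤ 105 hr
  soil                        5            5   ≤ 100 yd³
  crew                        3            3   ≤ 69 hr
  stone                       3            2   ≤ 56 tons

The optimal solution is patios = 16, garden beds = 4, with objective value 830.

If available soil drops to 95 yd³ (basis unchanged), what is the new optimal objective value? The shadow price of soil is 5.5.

Δb = -5, so new z* = 830 + (5.5)·(-5) = 830 − 27.5 = 802.5.

802.5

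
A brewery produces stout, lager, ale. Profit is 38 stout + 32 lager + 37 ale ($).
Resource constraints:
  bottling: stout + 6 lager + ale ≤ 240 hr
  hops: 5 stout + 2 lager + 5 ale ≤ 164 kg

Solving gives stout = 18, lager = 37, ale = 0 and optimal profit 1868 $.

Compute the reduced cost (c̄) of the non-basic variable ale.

At the optimum: bottling uses 240 of 240 (binding); hops uses 164 of 164 (binding).
The binding rows give the dual system: 1·y_bottling + 5·y_hops = 38 and 6·y_bottling + 2·y_hops = 32.
Solving: y_bottling = 3, y_hops = 7.
Reduced cost of ale: c₃ − yᵀa₃ = 37 − (3·1 + 7·5) = 37 − 38 = -1.

-1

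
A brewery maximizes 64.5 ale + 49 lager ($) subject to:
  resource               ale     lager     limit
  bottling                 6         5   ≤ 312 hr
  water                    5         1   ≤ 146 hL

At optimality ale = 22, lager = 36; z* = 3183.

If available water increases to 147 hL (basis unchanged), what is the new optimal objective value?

3184.5

Check each constraint at x*: bottling 312/312 (tight); water 146/146 (tight).
The binding rows give the dual system: 6·y_bottling + 5·y_water = 64.5 and 5·y_bottling + 1·y_water = 49.
→ y_bottling = 9.5 and y_water = 1.5.
Δz = y_water·Δb = 1.5 × (1) = 1.5, so new z* = 3183 + 1.5 = 3184.5.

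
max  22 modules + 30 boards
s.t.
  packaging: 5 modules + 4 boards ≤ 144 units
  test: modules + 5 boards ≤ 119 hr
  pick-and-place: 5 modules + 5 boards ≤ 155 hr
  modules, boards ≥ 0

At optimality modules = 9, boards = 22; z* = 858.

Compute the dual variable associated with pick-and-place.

Check each constraint at x*: packaging 133/144 (slack 11); test 119/119 (tight); pick-and-place 155/155 (tight).
Since packaging is not tight, its dual is 0.
Dual feasibility on the basic columns requires 1·y_test + 5·y_pick-and-place = 22, 5·y_test + 5·y_pick-and-place = 30.
Solving: y_test = 2, y_pick-and-place = 4.
Shadow price of pick-and-place = 4.

4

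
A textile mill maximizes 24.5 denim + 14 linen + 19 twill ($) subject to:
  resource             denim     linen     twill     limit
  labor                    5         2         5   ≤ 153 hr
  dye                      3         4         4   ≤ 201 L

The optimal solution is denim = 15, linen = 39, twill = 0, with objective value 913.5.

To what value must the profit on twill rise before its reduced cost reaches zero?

26

Both labor and dye are binding at x*.
From A_Bᵀ y = c: 5·y_labor + 3·y_dye = 24.5; 2·y_labor + 4·y_dye = 14.
Solving: y_labor = 4, y_dye = 1.5.
twill enters the basis when its profit ≥ yᵀa₃ = 4·5 + 1.5·4 = 26.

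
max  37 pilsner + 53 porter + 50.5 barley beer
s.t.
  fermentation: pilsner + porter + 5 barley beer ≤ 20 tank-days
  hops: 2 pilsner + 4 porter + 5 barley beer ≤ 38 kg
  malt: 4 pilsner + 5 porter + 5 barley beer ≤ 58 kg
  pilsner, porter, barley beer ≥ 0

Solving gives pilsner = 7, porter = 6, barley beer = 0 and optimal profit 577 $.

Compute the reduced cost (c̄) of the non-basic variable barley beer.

-7

Binding: hops and malt. Non-binding: fermentation (7 unused).
Slack constraints have shadow price 0 (complementary slackness).
The binding rows give the dual system: 2·y_hops + 4·y_malt = 37 and 4·y_hops + 5·y_malt = 53.
→ y_hops = 4.5 and y_malt = 7.
Reduced cost of barley beer: c₃ − yᵀa₃ = 50.5 − (4.5·5 + 7·5) = 50.5 − 57.5 = -7.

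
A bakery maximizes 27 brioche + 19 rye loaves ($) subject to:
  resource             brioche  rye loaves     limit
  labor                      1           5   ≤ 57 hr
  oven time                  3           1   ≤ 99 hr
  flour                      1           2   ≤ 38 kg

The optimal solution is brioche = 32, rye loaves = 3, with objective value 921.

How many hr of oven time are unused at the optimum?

0

oven time used = 3·32 + 1·3 = 99; slack = 99 − 99 = 0.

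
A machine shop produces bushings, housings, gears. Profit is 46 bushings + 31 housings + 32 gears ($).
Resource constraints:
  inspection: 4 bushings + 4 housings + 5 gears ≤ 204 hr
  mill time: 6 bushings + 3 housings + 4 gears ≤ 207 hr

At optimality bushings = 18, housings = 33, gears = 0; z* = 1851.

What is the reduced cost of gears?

-8

Check each constraint at x*: inspection 204/204 (tight); mill time 207/207 (tight).
Dual feasibility on the basic columns requires 4·y_inspection + 6·y_mill time = 46, 4·y_inspection + 3·y_mill time = 31.
→ y_inspection = 4 and y_mill time = 5.
Reduced cost of gears: c₃ − yᵀa₃ = 32 − (4·5 + 5·4) = 32 − 40 = -8.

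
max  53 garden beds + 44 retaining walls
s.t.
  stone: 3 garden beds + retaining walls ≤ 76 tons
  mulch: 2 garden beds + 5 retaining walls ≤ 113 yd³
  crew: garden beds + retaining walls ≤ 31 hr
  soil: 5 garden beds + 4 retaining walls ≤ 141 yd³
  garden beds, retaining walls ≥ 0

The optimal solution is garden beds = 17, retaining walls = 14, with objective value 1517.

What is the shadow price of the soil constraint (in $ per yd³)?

9

Check each constraint at x*: stone 65/76 (slack 11); mulch 104/113 (slack 9); crew 31/31 (tight); soil 141/141 (tight).
By complementary slackness, y = 0 for the non-binding constraints.
The binding rows give the dual system: 1·y_crew + 5·y_soil = 53 and 1·y_crew + 4·y_soil = 44.
→ y_crew = 8 and y_soil = 9.
Shadow price of soil = 9.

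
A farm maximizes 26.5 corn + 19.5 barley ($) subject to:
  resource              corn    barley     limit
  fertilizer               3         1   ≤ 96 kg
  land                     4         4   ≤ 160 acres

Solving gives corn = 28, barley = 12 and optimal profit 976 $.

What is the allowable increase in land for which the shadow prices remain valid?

Binding constraints: fertilizer, land. The basis is B = [[3,1],[4,4]] with det 8.
Per unit increase in land, x* moves by d = (-0.125, 0.375).
The basis stays optimal until corn reaches 0; allowable increase = 224 acres.

224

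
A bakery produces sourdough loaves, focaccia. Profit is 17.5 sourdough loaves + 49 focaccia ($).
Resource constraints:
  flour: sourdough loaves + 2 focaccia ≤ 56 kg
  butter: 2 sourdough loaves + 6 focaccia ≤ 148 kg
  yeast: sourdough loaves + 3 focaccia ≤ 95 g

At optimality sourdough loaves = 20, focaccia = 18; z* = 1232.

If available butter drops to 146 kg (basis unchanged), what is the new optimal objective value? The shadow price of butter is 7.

Δb = -2, so new z* = 1232 + (7)·(-2) = 1232 − 14 = 1218.

1218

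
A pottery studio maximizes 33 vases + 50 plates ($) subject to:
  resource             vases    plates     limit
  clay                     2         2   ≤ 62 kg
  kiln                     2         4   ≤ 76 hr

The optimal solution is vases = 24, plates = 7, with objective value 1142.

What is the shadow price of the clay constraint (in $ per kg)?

Check each constraint at x*: clay 62/62 (tight); kiln 76/76 (tight).
The binding rows give the dual system: 2·y_clay + 2·y_kiln = 33 and 2·y_clay + 4·y_kiln = 50.
→ y_clay = 8 and y_kiln = 8.5.
Shadow price of clay = 8.

8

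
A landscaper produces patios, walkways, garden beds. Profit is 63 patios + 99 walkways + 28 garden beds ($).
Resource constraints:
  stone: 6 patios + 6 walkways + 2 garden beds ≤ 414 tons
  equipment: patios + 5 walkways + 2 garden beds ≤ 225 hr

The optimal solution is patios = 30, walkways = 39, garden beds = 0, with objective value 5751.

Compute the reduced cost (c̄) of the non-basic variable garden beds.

-8

Check each constraint at x*: stone 414/414 (tight); equipment 225/225 (tight).
Dual feasibility on the basic columns requires 6·y_stone + 1·y_equipment = 63, 6·y_stone + 5·y_equipment = 99.
This yields shadow prices y_stone = 9, y_equipment = 9.
Reduced cost of garden beds: c₃ − yᵀa₃ = 28 − (9·2 + 9·2) = 28 − 36 = -8.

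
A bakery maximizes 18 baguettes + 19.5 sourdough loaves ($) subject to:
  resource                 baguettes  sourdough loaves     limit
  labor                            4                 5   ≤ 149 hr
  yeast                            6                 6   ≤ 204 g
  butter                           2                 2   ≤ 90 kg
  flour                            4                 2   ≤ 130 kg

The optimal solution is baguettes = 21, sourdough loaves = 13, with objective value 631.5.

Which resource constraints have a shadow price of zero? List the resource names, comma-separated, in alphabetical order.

butter, flour

labor: 149/149 (binding)
yeast: 204/204 (binding)
butter: 68/90 (slack 22)
flour: 110/130 (slack 20)
By complementary slackness, a constraint with positive slack has shadow price 0 → butter, flour.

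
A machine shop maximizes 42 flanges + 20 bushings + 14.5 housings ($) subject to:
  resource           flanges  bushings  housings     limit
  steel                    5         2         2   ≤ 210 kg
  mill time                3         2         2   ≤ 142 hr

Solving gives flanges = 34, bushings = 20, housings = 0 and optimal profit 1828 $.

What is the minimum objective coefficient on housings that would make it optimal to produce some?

20

Both steel and mill time are binding at x*.
The binding rows give the dual system: 5·y_steel + 3·y_mill time = 42 and 2·y_steel + 2·y_mill time = 20.
→ y_steel = 6 and y_mill time = 4.
housings enters the basis when its profit ≥ yᵀa₃ = 6·2 + 4·2 = 20.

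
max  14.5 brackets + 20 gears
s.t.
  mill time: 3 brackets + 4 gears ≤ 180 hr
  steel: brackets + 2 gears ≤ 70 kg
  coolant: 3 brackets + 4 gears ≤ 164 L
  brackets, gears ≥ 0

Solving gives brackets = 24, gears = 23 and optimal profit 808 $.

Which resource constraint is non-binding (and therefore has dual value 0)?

mill time: 164/180 (slack 16)
steel: 70/70 (binding)
coolant: 164/164 (binding)
By complementary slackness, a constraint with positive slack has shadow price 0 → mill time.

mill time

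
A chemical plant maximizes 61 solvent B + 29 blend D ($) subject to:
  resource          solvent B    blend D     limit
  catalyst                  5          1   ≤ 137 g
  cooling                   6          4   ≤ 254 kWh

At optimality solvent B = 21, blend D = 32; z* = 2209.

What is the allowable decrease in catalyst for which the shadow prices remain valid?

Binding constraints: catalyst, cooling. The basis is B = [[5,1],[6,4]] with det 14.
Per unit decrease in catalyst, x* moves by d = (-0.2857, 0.4286).
The basis stays optimal until solvent B reaches 0; allowable decrease = 73.5 g.

73.5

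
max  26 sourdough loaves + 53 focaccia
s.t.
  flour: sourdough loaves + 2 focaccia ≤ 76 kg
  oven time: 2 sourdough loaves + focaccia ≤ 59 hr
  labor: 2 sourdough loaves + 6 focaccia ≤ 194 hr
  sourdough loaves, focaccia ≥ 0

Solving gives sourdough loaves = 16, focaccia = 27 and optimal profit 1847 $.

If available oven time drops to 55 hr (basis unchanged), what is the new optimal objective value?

Check each constraint at x*: flour 70/76 (slack 6); oven time 59/59 (tight); labor 194/194 (tight).
By complementary slackness, y = 0 for the non-binding constraint.
Dual feasibility on the basic columns requires 2·y_oven time + 2·y_labor = 26, 1·y_oven time + 6·y_labor = 53.
This yields shadow prices y_oven time = 5, y_labor = 8.
Δz = y_oven time·Δb = 5 × (-4) = -20, so new z* = 1847 − 20 = 1827.

1827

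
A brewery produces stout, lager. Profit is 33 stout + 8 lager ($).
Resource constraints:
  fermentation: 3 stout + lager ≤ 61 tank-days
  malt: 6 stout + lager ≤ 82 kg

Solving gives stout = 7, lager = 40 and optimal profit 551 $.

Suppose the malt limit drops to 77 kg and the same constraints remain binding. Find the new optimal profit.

536

Check each constraint at x*: fermentation 61/61 (tight); malt 82/82 (tight).
From A_Bᵀ y = c: 3·y_fermentation + 6·y_malt = 33; 1·y_fermentation + 1·y_malt = 8.
This yields shadow prices y_fermentation = 5, y_malt = 3.
Δz = y_malt·Δb = 3 × (-5) = -15, so new z* = 551 − 15 = 536.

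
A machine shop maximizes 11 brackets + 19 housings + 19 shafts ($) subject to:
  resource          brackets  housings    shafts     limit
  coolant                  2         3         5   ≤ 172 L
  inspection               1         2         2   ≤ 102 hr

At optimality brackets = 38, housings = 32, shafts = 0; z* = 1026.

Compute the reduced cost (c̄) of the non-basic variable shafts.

At the optimum: coolant uses 172 of 172 (binding); inspection uses 102 of 102 (binding).
From A_Bᵀ y = c: 2·y_coolant + 1·y_inspection = 11; 3·y_coolant + 2·y_inspection = 19.
Solving: y_coolant = 3, y_inspection = 5.
Reduced cost of shafts: c₃ − yᵀa₃ = 19 − (3·5 + 5·2) = 19 − 25 = -6.

-6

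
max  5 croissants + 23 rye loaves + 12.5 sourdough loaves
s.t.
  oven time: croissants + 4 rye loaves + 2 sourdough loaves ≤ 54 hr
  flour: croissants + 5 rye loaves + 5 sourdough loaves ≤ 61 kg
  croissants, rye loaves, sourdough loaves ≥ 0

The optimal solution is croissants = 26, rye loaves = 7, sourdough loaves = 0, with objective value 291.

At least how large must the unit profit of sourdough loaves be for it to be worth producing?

Both oven time and flour are binding at x*.
From A_Bᵀ y = c: 1·y_oven time + 1·y_flour = 5; 4·y_oven time + 5·y_flour = 23.
Solving: y_oven time = 2, y_flour = 3.
sourdough loaves enters the basis when its profit ≥ yᵀa₃ = 2·2 + 3·5 = 19.

19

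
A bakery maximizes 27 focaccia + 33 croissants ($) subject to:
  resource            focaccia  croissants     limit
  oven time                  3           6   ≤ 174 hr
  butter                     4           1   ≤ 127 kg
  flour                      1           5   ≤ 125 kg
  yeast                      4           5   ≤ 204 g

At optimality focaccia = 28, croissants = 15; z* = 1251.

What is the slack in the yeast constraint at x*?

yeast used = 4·28 + 5·15 = 187; slack = 204 − 187 = 17.

17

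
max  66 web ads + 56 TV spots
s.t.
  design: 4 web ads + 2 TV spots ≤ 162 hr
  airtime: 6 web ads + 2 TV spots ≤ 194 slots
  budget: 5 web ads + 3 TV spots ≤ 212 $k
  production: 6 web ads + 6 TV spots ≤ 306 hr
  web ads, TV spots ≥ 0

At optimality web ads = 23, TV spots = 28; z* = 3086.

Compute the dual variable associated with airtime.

At the optimum: design uses 148 of 162 (slack = 14); airtime uses 194 of 194 (binding); budget uses 199 of 212 (slack = 13); production uses 306 of 306 (binding).
By complementary slackness, y = 0 for the non-binding constraints.
The binding rows give the dual system: 6·y_airtime + 6·y_production = 66 and 2·y_airtime + 6·y_production = 56.
Solving: y_airtime = 2.5, y_production = 8.5.
Shadow price of airtime = 2.5.

2.5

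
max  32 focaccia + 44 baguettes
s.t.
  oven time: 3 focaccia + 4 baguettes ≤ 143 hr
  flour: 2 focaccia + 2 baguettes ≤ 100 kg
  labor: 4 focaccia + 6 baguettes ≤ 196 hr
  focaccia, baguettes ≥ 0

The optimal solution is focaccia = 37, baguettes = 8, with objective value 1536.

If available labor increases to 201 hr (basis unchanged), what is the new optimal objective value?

1546

At the optimum: oven time uses 143 of 143 (binding); flour uses 90 of 100 (slack = 10); labor uses 196 of 196 (binding).
Since flour is not tight, its dual is 0.
Dual feasibility on the basic columns requires 3·y_oven time + 4·y_labor = 32, 4·y_oven time + 6·y_labor = 44.
This yields shadow prices y_oven time = 8, y_labor = 2.
Δz = y_labor·Δb = 2 × (5) = 10, so new z* = 1536 + 10 = 1546.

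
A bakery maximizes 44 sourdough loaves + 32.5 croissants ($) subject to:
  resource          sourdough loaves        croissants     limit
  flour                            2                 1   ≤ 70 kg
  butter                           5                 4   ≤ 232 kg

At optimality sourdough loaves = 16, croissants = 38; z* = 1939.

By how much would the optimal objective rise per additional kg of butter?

7

Both flour and butter are binding at x*.
The binding rows give the dual system: 2·y_flour + 5·y_butter = 44 and 1·y_flour + 4·y_butter = 32.5.
This yields shadow prices y_flour = 4.5, y_butter = 7.
Shadow price of butter = 7.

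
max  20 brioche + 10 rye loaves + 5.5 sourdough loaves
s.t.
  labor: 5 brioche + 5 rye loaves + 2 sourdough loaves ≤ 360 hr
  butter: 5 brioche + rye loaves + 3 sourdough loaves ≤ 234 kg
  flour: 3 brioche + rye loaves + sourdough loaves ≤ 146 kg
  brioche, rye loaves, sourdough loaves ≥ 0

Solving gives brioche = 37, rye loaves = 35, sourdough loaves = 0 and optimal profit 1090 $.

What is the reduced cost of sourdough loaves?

Binding: labor and flour. Non-binding: butter (14 unused).
By complementary slackness, y = 0 for the non-binding constraint.
Dual feasibility on the basic columns requires 5·y_labor + 3·y_flour = 20, 5·y_labor + 1·y_flour = 10.
Solving: y_labor = 1, y_flour = 5.
Reduced cost of sourdough loaves: c₃ − yᵀa₃ = 5.5 − (1·2 + 5·1) = 5.5 − 7 = -1.5.

-1.5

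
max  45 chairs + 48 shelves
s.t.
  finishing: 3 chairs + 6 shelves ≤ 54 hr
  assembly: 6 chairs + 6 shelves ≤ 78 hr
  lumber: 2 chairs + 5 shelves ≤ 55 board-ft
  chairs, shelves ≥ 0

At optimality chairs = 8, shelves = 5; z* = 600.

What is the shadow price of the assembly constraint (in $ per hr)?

7

At the optimum: finishing uses 54 of 54 (binding); assembly uses 78 of 78 (binding); lumber uses 41 of 55 (slack = 14).
Slack constraints have shadow price 0 (complementary slackness).
Dual feasibility on the basic columns requires 3·y_finishing + 6·y_assembly = 45, 6·y_finishing + 6·y_assembly = 48.
Solving: y_finishing = 1, y_assembly = 7.
Shadow price of assembly = 7.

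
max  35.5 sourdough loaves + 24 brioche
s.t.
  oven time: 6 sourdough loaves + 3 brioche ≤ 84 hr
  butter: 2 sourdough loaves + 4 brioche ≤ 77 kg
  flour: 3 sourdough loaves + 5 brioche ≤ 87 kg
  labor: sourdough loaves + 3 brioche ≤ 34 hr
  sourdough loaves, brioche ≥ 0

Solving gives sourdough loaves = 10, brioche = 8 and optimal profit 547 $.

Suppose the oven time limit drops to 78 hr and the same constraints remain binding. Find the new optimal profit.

Binding: oven time and labor. Non-binding: butter (25 unused), flour (17 unused).
Since butter, flour are not tight, their duals are 0.
From A_Bᵀ y = c: 6·y_oven time + 1·y_labor = 35.5; 3·y_oven time + 3·y_labor = 24.
Solving: y_oven time = 5.5, y_labor = 2.5.
Δz = y_oven time·Δb = 5.5 × (-6) = -33, so new z* = 547 − 33 = 514.

514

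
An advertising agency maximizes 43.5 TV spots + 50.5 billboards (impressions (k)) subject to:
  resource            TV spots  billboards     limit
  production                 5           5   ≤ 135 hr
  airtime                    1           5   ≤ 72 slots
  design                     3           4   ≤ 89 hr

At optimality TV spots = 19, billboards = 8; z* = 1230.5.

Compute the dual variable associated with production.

4.5

Binding: production and design. Non-binding: airtime (13 unused).
Since airtime is not tight, its dual is 0.
The binding rows give the dual system: 5·y_production + 3·y_design = 43.5 and 5·y_production + 4·y_design = 50.5.
Solving: y_production = 4.5, y_design = 7.
Shadow price of production = 4.5.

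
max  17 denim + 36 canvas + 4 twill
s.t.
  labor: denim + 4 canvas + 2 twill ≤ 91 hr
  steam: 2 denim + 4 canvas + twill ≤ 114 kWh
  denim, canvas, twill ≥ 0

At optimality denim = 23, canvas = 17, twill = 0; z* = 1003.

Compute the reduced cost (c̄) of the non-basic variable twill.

-6

At the optimum: labor uses 91 of 91 (binding); steam uses 114 of 114 (binding).
Dual feasibility on the basic columns requires 1·y_labor + 2·y_steam = 17, 4·y_labor + 4·y_steam = 36.
→ y_labor = 1 and y_steam = 8.
Reduced cost of twill: c₃ − yᵀa₃ = 4 − (1·2 + 8·1) = 4 − 10 = -6.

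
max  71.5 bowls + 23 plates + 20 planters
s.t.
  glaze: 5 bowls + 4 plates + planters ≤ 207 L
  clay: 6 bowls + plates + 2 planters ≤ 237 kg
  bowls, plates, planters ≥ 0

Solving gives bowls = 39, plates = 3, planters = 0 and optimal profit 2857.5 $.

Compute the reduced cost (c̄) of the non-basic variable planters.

-1.5

Check each constraint at x*: glaze 207/207 (tight); clay 237/237 (tight).
Dual feasibility on the basic columns requires 5·y_glaze + 6·y_clay = 71.5, 4·y_glaze + 1·y_clay = 23.
Solving: y_glaze = 3.5, y_clay = 9.
Reduced cost of planters: c₃ − yᵀa₃ = 20 − (3.5·1 + 9·2) = 20 − 21.5 = -1.5.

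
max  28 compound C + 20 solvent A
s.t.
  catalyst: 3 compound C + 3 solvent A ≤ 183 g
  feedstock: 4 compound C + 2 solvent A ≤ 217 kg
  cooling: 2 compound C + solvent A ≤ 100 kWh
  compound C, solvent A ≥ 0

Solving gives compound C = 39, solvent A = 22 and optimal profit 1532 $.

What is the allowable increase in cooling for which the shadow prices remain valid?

Binding constraints: catalyst, cooling. The basis is B = [[3,3],[2,1]] with det -3.
Per unit increase in cooling, x* moves by d = (1, -1).
The basis stays optimal until feedstock becomes binding; allowable increase = 8.5 kWh.

8.5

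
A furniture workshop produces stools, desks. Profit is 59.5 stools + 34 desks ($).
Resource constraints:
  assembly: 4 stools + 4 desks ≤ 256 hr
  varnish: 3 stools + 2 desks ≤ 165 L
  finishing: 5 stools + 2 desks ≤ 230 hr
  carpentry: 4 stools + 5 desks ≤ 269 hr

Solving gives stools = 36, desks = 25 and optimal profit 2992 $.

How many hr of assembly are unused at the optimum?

assembly used = 4·36 + 4·25 = 244; slack = 256 − 244 = 12.

12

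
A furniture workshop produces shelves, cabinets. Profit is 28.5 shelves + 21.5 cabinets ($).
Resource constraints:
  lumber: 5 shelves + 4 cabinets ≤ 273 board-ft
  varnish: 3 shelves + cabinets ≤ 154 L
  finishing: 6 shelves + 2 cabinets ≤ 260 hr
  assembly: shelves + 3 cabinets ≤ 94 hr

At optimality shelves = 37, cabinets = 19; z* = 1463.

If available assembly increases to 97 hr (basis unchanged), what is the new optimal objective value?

1476.5

Binding: finishing and assembly. Non-binding: lumber (12 unused), varnish (24 unused).
By complementary slackness, y = 0 for the non-binding constraints.
Dual feasibility on the basic columns requires 6·y_finishing + 1·y_assembly = 28.5, 2·y_finishing + 3·y_assembly = 21.5.
→ y_finishing = 4 and y_assembly = 4.5.
Δz = y_assembly·Δb = 4.5 × (3) = 13.5, so new z* = 1463 + 13.5 = 1476.5.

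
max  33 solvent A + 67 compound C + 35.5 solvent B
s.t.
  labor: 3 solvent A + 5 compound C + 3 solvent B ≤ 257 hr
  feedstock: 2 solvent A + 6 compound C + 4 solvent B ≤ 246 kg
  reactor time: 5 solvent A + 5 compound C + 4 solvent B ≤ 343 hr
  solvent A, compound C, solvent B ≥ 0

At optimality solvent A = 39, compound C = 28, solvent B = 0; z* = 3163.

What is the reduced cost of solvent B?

-6.5

At the optimum: labor uses 257 of 257 (binding); feedstock uses 246 of 246 (binding); reactor time uses 335 of 343 (slack = 8).
Slack constraints have shadow price 0 (complementary slackness).
The binding rows give the dual system: 3·y_labor + 2·y_feedstock = 33 and 5·y_labor + 6·y_feedstock = 67.
This yields shadow prices y_labor = 8, y_feedstock = 4.5.
Reduced cost of solvent B: c₃ − yᵀa₃ = 35.5 − (8·3 + 4.5·4) = 35.5 − 42 = -6.5.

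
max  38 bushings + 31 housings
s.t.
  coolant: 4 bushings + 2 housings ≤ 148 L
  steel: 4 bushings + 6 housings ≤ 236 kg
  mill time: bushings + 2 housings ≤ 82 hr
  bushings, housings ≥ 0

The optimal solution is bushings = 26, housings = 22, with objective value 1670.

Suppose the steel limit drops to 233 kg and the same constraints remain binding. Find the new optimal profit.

1661

Binding: coolant and steel. Non-binding: mill time (12 unused).
By complementary slackness, y = 0 for the non-binding constraint.
The binding rows give the dual system: 4·y_coolant + 4·y_steel = 38 and 2·y_coolant + 6·y_steel = 31.
Solving: y_coolant = 6.5, y_steel = 3.
Δz = y_steel·Δb = 3 × (-3) = -9, so new z* = 1670 − 9 = 1661.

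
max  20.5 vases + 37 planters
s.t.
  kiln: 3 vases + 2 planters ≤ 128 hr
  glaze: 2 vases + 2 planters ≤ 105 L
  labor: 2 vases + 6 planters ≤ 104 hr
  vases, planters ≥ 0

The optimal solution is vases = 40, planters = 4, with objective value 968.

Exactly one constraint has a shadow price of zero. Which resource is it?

kiln: 128/128 (binding)
glaze: 88/105 (slack 17)
labor: 104/104 (binding)
By complementary slackness, a constraint with positive slack has shadow price 0 → glaze.

glaze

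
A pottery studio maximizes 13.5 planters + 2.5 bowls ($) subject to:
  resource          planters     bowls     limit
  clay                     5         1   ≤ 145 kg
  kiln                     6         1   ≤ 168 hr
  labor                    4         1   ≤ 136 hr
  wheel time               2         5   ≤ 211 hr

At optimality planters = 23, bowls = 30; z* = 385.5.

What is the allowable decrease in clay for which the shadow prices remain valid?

Binding constraints: clay, kiln. The basis is B = [[5,1],[6,1]] with det -1.
Per unit decrease in clay, x* moves by d = (1, -6).
The basis stays optimal until bowls reaches 0; allowable decrease = 5 kg.

5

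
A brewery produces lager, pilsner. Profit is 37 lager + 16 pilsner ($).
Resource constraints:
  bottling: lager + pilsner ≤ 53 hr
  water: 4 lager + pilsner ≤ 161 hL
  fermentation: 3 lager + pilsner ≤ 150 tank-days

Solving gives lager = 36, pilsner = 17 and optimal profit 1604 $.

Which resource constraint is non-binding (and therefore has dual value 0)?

fermentation

bottling: 53/53 (binding)
water: 161/161 (binding)
fermentation: 125/150 (slack 25)
By complementary slackness, a constraint with positive slack has shadow price 0 → fermentation.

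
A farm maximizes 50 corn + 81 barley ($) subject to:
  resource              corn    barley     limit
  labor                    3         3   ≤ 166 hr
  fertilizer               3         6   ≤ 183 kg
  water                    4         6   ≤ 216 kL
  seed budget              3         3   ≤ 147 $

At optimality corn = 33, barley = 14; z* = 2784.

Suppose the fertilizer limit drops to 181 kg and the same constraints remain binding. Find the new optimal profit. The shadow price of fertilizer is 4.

2776

Δb = -2, so new z* = 2784 + (4)·(-2) = 2784 − 8 = 2776.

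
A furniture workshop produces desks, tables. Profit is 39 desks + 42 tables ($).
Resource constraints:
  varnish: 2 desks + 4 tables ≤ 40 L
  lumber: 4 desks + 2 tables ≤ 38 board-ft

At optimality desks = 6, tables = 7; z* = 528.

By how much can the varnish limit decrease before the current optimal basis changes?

21

Binding constraints: varnish, lumber. The basis is B = [[2,4],[4,2]] with det -12.
Per unit decrease in varnish, x* moves by d = (0.1667, -0.3333).
The basis stays optimal until tables reaches 0; allowable decrease = 21 L.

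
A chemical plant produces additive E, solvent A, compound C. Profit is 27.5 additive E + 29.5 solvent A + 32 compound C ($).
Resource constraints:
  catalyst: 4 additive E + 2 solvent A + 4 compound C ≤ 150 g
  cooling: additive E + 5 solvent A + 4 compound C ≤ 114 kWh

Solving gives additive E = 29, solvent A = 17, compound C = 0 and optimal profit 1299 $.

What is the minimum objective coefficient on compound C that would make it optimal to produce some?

38

At the optimum: catalyst uses 150 of 150 (binding); cooling uses 114 of 114 (binding).
The binding rows give the dual system: 4·y_catalyst + 1·y_cooling = 27.5 and 2·y_catalyst + 5·y_cooling = 29.5.
Solving: y_catalyst = 6, y_cooling = 3.5.
compound C enters the basis when its profit ≥ yᵀa₃ = 6·4 + 3.5·4 = 38.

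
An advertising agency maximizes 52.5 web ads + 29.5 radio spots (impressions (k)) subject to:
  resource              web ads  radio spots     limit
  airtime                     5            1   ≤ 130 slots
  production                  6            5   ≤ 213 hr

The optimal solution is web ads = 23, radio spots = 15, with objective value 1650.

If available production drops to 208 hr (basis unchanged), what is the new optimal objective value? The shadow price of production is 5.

1625

Δb = -5, so new z* = 1650 + (5)·(-5) = 1650 − 25 = 1625.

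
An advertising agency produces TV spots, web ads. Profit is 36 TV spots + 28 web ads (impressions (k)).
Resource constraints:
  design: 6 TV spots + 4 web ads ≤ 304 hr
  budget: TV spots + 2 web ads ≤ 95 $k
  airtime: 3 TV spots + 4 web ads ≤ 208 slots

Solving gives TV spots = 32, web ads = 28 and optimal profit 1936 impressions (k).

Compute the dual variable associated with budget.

Check each constraint at x*: design 304/304 (tight); budget 88/95 (slack 7); airtime 208/208 (tight).
Since budget is not tight, its dual is 0.
From A_Bᵀ y = c: 6·y_design + 3·y_airtime = 36; 4·y_design + 4·y_airtime = 28.
Solving: y_design = 5, y_airtime = 2.
Shadow price of budget = 0.

0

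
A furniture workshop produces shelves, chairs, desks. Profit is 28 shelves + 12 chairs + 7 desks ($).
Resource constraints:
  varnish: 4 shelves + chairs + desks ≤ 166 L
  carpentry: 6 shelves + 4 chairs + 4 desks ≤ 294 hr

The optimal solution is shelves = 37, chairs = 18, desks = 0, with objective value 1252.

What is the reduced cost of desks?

Both varnish and carpentry are binding at x*.
From A_Bᵀ y = c: 4·y_varnish + 6·y_carpentry = 28; 1·y_varnish + 4·y_carpentry = 12.
Solving: y_varnish = 4, y_carpentry = 2.
Reduced cost of desks: c₃ − yᵀa₃ = 7 − (4·1 + 2·4) = 7 − 12 = -5.

-5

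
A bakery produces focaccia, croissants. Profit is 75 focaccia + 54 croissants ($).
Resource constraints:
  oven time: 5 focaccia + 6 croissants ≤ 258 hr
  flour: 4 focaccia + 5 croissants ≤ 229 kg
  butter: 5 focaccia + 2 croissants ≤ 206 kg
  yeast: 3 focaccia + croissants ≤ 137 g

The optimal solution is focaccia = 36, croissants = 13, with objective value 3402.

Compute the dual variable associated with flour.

Binding: oven time and butter. Non-binding: flour (20 unused), yeast (16 unused).
Slack constraints have shadow price 0 (complementary slackness).
Dual feasibility on the basic columns requires 5·y_oven time + 5·y_butter = 75, 6·y_oven time + 2·y_butter = 54.
→ y_oven time = 6 and y_butter = 9.
Shadow price of flour = 0.

0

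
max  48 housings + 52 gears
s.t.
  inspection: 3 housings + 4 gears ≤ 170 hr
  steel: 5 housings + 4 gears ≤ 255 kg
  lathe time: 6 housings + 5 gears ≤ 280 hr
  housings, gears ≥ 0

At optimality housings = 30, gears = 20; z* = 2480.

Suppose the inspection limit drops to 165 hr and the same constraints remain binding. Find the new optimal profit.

2440

Check each constraint at x*: inspection 170/170 (tight); steel 230/255 (slack 25); lathe time 280/280 (tight).
Since steel is not tight, its dual is 0.
Dual feasibility on the basic columns requires 3·y_inspection + 6·y_lathe time = 48, 4·y_inspection + 5·y_lathe time = 52.
→ y_inspection = 8 and y_lathe time = 4.
Δz = y_inspection·Δb = 8 × (-5) = -40, so new z* = 2480 − 40 = 2440.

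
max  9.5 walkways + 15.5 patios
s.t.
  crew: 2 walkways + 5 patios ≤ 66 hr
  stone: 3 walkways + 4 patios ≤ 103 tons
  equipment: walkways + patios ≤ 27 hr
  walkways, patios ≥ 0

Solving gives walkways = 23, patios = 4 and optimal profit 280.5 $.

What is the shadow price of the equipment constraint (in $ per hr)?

5.5

Binding: crew and equipment. Non-binding: stone (18 unused).
By complementary slackness, y = 0 for the non-binding constraint.
From A_Bᵀ y = c: 2·y_crew + 1·y_equipment = 9.5; 5·y_crew + 1·y_equipment = 15.5.
→ y_crew = 2 and y_equipment = 5.5.
Shadow price of equipment = 5.5.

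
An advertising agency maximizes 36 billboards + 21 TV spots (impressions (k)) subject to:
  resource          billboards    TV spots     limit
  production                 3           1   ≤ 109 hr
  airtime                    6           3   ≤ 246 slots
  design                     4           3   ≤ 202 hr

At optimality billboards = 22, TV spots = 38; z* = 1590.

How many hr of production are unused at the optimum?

5

production used = 3·22 + 1·38 = 104; slack = 109 − 104 = 5.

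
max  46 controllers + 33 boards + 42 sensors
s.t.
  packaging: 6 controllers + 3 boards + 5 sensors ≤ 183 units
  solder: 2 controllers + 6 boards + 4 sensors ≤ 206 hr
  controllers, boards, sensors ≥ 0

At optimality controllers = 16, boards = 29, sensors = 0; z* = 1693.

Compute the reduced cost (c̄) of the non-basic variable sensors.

Check each constraint at x*: packaging 183/183 (tight); solder 206/206 (tight).
Dual feasibility on the basic columns requires 6·y_packaging + 2·y_solder = 46, 3·y_packaging + 6·y_solder = 33.
→ y_packaging = 7 and y_solder = 2.
Reduced cost of sensors: c₃ − yᵀa₃ = 42 − (7·5 + 2·4) = 42 − 43 = -1.

-1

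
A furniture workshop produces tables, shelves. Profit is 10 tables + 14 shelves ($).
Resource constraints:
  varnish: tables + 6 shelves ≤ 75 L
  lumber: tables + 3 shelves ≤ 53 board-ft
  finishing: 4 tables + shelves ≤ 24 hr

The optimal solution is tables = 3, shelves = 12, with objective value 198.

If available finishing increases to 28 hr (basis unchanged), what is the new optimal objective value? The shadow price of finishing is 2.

Δb = 4, so new z* = 198 + (2)·(4) = 198 + 8 = 206.

206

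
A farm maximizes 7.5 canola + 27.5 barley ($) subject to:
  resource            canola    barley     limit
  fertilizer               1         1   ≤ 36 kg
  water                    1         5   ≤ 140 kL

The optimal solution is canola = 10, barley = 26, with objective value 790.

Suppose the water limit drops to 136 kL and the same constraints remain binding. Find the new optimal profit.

Check each constraint at x*: fertilizer 36/36 (tight); water 140/140 (tight).
From A_Bᵀ y = c: 1·y_fertilizer + 1·y_water = 7.5; 1·y_fertilizer + 5·y_water = 27.5.
→ y_fertilizer = 2.5 and y_water = 5.
Δz = y_water·Δb = 5 × (-4) = -20, so new z* = 790 − 20 = 770.

770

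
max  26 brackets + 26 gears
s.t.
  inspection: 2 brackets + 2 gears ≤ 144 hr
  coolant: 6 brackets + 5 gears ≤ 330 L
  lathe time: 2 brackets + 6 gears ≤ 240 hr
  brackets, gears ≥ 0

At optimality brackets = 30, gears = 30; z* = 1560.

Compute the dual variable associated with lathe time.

1

At the optimum: inspection uses 120 of 144 (slack = 24); coolant uses 330 of 330 (binding); lathe time uses 240 of 240 (binding).
Since inspection is not tight, its dual is 0.
The binding rows give the dual system: 6·y_coolant + 2·y_lathe time = 26 and 5·y_coolant + 6·y_lathe time = 26.
→ y_coolant = 4 and y_lathe time = 1.
Shadow price of lathe time = 1.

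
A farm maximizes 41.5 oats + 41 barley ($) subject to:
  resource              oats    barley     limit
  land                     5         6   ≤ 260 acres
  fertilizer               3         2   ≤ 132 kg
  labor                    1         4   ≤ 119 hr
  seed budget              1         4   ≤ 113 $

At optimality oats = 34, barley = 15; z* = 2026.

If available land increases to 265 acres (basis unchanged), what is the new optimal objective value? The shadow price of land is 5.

2051

Δb = 5, so new z* = 2026 + (5)·(5) = 2026 + 25 = 2051.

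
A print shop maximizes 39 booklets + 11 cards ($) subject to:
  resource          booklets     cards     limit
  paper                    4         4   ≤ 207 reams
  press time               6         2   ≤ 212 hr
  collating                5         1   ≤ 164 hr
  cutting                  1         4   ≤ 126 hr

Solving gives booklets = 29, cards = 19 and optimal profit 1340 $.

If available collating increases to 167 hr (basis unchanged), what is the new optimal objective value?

1349

At the optimum: paper uses 192 of 207 (slack = 15); press time uses 212 of 212 (binding); collating uses 164 of 164 (binding); cutting uses 105 of 126 (slack = 21).
Slack constraints have shadow price 0 (complementary slackness).
Dual feasibility on the basic columns requires 6·y_press time + 5·y_collating = 39, 2·y_press time + 1·y_collating = 11.
Solving: y_press time = 4, y_collating = 3.
Δz = y_collating·Δb = 3 × (3) = 9, so new z* = 1340 + 9 = 1349.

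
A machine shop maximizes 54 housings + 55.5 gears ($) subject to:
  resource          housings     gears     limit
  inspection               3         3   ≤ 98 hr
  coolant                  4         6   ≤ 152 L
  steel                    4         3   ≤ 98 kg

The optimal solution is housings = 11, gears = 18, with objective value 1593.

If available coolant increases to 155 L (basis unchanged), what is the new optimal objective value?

Binding: coolant and steel. Non-binding: inspection (11 unused).
Slack constraints have shadow price 0 (complementary slackness).
The binding rows give the dual system: 4·y_coolant + 4·y_steel = 54 and 6·y_coolant + 3·y_steel = 55.5.
Solving: y_coolant = 5, y_steel = 8.5.
Δz = y_coolant·Δb = 5 × (3) = 15, so new z* = 1593 + 15 = 1608.

1608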